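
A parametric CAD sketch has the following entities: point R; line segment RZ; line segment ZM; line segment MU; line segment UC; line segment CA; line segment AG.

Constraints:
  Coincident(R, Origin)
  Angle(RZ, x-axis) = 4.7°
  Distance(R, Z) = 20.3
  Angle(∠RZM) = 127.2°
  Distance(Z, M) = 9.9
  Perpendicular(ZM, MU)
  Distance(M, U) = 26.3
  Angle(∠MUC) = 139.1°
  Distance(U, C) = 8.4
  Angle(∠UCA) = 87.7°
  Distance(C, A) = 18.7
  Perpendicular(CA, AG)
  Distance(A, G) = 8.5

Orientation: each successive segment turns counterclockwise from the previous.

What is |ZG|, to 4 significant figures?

14.07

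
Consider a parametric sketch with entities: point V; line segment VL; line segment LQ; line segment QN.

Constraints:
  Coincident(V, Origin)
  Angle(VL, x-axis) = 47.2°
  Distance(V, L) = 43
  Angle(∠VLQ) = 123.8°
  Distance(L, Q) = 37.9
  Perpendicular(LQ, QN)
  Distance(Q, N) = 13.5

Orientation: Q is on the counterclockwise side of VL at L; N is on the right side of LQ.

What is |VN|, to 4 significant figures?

79.03

V is at the origin; VL runs at 47.2° with length 43.0, so L = 43.0·(cos 47.2°, sin 47.2°) = (29.22, 31.55). ∠VLQ = 123.8°, so LQ runs at 47.2° + (180° − 123.8°) = 103.4° from the x-axis; with |LQ| = 37.9, Q = L + 37.9·(cos 103.4°, sin 103.4°) = (20.43, 68.42). LQ is perpendicular to QN; with |QN| = 13.5 on the right of LQ, N = Q + 13.5·(0.9728, 0.2317) = (33.57, 71.55). Then |VN| = |N − V| = 79.03.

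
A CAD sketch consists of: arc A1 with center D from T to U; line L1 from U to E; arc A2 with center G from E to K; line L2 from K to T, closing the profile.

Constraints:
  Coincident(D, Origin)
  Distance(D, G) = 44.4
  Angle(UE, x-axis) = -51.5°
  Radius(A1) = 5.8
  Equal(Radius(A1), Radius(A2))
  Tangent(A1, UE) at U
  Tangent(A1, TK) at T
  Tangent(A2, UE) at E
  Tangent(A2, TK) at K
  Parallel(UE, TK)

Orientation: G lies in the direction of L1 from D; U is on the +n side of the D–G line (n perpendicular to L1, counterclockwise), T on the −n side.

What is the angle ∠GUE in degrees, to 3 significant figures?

7.44°

The slot axis is L1's direction at -51.5°, so u = (cos -51.5°, sin -51.5°) = (0.623, -0.783) and n = (−sin -51.5°, cos -51.5°) = (0.783, 0.623). D is at the origin and G lies 44.4 along u from D, so G = 44.4·u = (27.6, -34.7). Tangency of A1 to both parallel lines with radius 5.8 puts U and T at D ± 5.8·n: U = (4.54, 3.61), T = (-4.54, -3.61). Equal radii place E and K the same way about G: E = G + 5.8·n = (32.2, -31.1), K = G − 5.8·n = (23.1, -38.4). Then cos ∠GUE = UG·UE / (|UG||UE|), giving 7.44°.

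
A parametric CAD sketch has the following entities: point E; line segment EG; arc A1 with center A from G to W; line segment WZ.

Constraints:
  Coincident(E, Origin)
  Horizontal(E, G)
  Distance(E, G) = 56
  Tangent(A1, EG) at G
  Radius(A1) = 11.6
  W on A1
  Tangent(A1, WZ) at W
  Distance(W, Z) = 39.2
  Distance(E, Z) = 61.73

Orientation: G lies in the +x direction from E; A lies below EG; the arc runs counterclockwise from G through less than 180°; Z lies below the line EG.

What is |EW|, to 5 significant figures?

45.602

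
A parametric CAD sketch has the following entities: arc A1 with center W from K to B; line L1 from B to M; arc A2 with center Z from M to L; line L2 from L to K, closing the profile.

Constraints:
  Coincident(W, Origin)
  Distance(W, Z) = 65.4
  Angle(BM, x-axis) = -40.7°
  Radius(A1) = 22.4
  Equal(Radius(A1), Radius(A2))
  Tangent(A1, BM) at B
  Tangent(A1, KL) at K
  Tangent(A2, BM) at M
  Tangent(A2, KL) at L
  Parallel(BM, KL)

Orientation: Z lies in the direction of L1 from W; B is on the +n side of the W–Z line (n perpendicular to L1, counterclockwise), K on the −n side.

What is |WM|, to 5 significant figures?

69.130

The slot axis is L1's direction at -40.7°, so u = (cos -40.7°, sin -40.7°) = (0.75813, -0.65210) and n = (−sin -40.7°, cos -40.7°) = (0.65210, 0.75813). W is at the origin and Z lies 65.4 along u from W, so Z = 65.4·u = (49.582, -42.647). Tangency of A1 to both parallel lines with radius 22.4 puts B and K at W ± 22.4·n: B = (14.607, 16.982), K = (-14.607, -16.982). Equal radii place M and L the same way about Z: M = Z + 22.4·n = (64.189, -25.665), L = Z − 22.4·n = (34.975, -59.629). Then |WM| = |M − W| = 69.130.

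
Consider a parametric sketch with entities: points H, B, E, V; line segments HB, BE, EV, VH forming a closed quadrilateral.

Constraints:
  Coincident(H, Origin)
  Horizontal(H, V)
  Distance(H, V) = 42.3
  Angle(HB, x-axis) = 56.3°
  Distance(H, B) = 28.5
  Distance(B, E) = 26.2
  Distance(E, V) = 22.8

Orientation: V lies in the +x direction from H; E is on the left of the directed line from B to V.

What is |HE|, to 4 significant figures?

47.79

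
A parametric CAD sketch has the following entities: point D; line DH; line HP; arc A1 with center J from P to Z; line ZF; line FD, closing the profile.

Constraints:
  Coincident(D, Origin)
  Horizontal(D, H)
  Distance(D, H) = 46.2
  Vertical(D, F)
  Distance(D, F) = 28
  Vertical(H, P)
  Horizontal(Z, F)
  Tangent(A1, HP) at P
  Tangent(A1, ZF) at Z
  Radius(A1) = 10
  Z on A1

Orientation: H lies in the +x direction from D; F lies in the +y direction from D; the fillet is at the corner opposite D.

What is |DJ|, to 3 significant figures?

40.4

D is at the origin; D and H share the same y with |DH| = 46.2 and H on the +x side, so H = (46.2, 0.00). D and F share the same x with |DF| = 28.0 and F on the +y side, so F = (0.00, 28.0). The virtual corner opposite D is at (46.2, 28.0). Since A1 is tangent to HP there, JP ⟂ HP and A1 meets ZF tangentially, so JZ is at right angles to ZF, with radius 10.0, so the center J sits 10.0 in from both sides at J = (36.2, 18.0). Then |DJ| = |J − D| = 40.4.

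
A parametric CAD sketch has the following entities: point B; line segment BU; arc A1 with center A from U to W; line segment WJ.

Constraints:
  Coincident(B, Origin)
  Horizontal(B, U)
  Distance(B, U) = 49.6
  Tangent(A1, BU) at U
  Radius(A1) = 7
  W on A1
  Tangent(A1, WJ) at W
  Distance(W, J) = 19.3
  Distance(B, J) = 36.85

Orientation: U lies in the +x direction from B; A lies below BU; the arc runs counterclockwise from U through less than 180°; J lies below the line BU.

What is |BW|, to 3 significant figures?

44.2

B is at the origin; BU is horizontal with |BU| = 49.6 and U on the +x side, so U = (49.6, 0.00). A1 meets BU tangentially, so AU is at right angles to BU, so A = U + (0, -7) = (49.6, -7.00). Since AW ⟂ WJ (tangency), |AJ| = √(7.0² + 19.3²) = 20.5 regardless of where W sits on A1. So J lies on both circle(B, 36.85) and circle(A, 20.5); the below-BU intersection is J = (32.2, -17.9). W is the foot of the tangent from J: W = (44.1, -2.69).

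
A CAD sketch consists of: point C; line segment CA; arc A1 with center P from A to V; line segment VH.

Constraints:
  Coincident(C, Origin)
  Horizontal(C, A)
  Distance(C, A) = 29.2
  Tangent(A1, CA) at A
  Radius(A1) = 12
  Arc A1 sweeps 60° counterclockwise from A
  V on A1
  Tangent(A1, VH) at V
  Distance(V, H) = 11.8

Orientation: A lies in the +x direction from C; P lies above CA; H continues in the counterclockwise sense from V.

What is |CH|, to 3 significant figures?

48.3

C is at the origin; CA is horizontal with |CA| = 29.2 and A on the +x side, so A = (29.2, 0.00). Since A1 is tangent to CA there, PA ⟂ CA, so P = A + (0, 12) = (29.2, 12.0). On A1, A sits at bearing -90° from P; a 60° counterclockwise sweep puts V at bearing -30°, so V = P + 12.0·(cos -30°, sin -30°) = (39.6, 6.00). A1 meets VH tangentially, so PV is at right angles to VH, so VH runs along (−sin -30°, cos -30°); with |VH| = 11.8, H = (45.5, 16.2). Then |CH| = |H − C| = 48.3.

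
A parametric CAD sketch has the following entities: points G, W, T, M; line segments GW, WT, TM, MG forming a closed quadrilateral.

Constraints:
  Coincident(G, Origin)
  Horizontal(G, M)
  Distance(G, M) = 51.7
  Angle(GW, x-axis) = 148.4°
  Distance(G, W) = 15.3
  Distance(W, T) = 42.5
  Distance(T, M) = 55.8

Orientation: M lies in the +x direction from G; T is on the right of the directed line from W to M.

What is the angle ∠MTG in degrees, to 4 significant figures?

66.13°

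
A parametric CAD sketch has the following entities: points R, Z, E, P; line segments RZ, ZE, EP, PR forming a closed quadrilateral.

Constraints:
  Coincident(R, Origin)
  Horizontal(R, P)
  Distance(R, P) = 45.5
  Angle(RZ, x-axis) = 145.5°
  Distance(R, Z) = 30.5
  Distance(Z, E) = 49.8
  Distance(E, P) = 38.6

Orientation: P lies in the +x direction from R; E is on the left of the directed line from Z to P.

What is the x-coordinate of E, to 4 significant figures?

22.69

R is at the origin; RP is horizontal with |RP| = 45.5 and P in +x, so P = (45.5, 0). RZ runs at 145.5° with |RZ| = 30.5, so Z = (-25.14, 17.28). E is determined by |ZE| = 49.8 and |EP| = 38.6 together: it lies at the intersection of circle(Z, 49.8) and circle(P, 38.6). With |ZP| = 72.72, the foot of the radical line on ZP is 43.17 from Z and the perpendicular offset is √(49.8² − 43.17²) = 24.83. Taking the left-of-ZP solution: E = (22.69, 31.14).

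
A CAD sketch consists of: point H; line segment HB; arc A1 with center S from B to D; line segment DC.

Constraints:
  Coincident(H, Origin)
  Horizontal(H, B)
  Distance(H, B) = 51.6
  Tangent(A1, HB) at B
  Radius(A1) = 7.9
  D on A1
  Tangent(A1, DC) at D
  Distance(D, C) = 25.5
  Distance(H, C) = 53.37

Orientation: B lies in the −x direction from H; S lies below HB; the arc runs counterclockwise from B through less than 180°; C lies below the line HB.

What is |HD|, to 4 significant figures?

59.21

H is at the origin; HB is horizontal with |HB| = 51.6 and B on the −x side, so B = (-51.60, 0.000). Tangency of A1 to HB means the radius SB is perpendicular to HB, so S = B + (0, -7.9) = (-51.60, -7.900). Since SD ⟂ DC (tangency), |SC| = √(7.9² + 25.5²) = 26.70 regardless of where D sits on A1. So C lies on both circle(H, 53.37) and circle(S, 26.70); the below-HB intersection is C = (-42.07, -32.84). D is the foot of the tangent from C: D = (-57.81, -12.78).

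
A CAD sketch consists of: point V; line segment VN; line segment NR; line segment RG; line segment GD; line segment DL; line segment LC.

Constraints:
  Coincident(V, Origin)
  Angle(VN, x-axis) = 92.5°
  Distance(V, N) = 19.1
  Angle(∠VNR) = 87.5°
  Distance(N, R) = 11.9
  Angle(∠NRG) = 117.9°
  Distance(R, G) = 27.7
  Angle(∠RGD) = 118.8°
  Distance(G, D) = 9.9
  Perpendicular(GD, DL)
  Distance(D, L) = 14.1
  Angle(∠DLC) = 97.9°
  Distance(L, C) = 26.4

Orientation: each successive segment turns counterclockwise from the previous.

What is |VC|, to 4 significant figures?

25.49

V is at the origin; VN runs at 92.5° with length 19.1, so N = (-0.8331, 19.08). ∠VNR = 87.5° gives NR at -175.0° from the x-axis; with |NR| = 11.9, R = (-12.69, 18.04). ∠NRG = 117.9° gives RG at -112.9° from the x-axis; with |RG| = 27.7, G = (-23.47, -7.472). ∠RGD = 118.8° gives GD at -51.70° from the x-axis; with |GD| = 9.9, D = (-17.33, -15.24). GD is perpendicular to DL, so DL runs at 38.30°; with |DL| = 14.1, L = (-6.265, -6.503). ∠DLC = 97.9° gives LC at 120.4° from the x-axis; with |LC| = 26.4, C = (-19.62, 16.27). Then |VC| = |C − V| = 25.49.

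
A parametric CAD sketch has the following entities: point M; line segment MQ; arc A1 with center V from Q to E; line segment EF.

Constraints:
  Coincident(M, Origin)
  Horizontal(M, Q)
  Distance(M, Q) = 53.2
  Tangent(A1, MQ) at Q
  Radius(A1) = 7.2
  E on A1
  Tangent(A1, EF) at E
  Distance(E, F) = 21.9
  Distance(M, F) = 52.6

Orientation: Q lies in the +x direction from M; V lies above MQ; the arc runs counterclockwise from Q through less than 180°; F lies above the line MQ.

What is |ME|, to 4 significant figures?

59.83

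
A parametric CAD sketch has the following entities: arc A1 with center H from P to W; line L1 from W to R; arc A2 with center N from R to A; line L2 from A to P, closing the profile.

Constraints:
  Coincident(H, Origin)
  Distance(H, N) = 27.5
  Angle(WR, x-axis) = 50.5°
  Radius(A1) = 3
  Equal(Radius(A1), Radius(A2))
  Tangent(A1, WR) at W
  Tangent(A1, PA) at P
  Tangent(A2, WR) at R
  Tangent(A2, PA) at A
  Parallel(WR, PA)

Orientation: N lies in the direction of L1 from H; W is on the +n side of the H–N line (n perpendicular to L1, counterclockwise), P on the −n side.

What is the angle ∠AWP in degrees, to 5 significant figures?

77.692°

Tangency of A1 to both parallel lines with radius 3.0 puts W and P at H ± 3.0·n: W = (-2.3149, 1.9082), P = (2.3149, -1.9082). Equal radii place R and A the same way about N: R = N + 3.0·n = (15.177, 23.128), A = N − 3.0·n = (19.807, 19.311). Then cos ∠AWP = WA·WP / (|WA||WP|), giving 77.692°.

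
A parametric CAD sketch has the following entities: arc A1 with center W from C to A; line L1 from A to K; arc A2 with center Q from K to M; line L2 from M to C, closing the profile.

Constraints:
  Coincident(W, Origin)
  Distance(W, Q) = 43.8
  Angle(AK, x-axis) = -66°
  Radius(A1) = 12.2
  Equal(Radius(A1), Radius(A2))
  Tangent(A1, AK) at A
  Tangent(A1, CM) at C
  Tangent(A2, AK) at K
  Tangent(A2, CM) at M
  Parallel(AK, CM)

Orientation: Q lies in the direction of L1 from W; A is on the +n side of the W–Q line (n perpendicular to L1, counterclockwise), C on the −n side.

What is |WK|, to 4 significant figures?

45.47

Tangency of A1 to both parallel lines with radius 12.2 puts A and C at W ± 12.2·n: A = (11.15, 4.962), C = (-11.15, -4.962). Equal radii place K and M the same way about Q: K = Q + 12.2·n = (28.96, -35.05), M = Q − 12.2·n = (6.670, -44.98). Then |WK| = |K − W| = 45.47.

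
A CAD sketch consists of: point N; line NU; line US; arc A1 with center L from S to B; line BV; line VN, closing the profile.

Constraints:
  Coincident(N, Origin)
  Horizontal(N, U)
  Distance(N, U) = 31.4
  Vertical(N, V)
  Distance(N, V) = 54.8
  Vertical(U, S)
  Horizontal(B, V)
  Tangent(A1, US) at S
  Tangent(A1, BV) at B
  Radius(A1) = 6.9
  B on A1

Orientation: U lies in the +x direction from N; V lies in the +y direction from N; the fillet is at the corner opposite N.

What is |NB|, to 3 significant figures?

60.0

The virtual corner opposite N is at (31.4, 54.8). Tangency of A1 to US means the radius LS is perpendicular to US and since A1 is tangent to BV there, LB ⟂ BV, with radius 6.9, so the center L sits 6.9 in from both sides at L = (24.5, 47.9). That places the tangent points at S = (31.4, 47.9) on US and B = (24.5, 54.8) on BV. Then |NB| = |B − N| = 60.0.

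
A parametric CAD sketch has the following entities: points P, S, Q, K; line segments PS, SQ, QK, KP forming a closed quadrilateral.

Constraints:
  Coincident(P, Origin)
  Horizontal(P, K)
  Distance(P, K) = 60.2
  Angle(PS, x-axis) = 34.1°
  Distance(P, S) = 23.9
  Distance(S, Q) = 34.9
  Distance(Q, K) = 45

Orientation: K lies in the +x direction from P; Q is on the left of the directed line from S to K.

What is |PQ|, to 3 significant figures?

58.1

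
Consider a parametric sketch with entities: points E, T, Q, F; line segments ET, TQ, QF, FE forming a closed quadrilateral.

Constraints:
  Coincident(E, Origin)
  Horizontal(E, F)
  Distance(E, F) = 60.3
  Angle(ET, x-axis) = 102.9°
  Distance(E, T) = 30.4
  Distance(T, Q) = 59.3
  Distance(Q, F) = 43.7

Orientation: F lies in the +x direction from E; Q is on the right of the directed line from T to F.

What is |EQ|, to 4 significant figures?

31.42

Checks: |TQ| = 59.30 ✓; |QF| = 43.70 ✓.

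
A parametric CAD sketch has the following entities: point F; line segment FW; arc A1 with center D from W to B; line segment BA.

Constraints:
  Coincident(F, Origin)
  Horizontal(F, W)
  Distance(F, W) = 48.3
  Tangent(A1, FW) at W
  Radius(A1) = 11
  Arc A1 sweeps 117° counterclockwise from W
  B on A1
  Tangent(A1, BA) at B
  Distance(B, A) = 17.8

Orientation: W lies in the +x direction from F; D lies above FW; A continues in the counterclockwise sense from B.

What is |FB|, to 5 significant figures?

60.262

F is at the origin; FW is horizontal with |FW| = 48.3 and W on the +x side, so W = (48.300, 0.0000). A1 meets FW tangentially, so DW is at right angles to FW, so D = W + (0, 11) = (48.300, 11.000). On A1, W sits at bearing -90° from D; a 117° counterclockwise sweep puts B at bearing 27°, so B = D + 11.0·(cos 27°, sin 27°) = (58.101, 15.994). Then |FB| = |B − F| = 60.262.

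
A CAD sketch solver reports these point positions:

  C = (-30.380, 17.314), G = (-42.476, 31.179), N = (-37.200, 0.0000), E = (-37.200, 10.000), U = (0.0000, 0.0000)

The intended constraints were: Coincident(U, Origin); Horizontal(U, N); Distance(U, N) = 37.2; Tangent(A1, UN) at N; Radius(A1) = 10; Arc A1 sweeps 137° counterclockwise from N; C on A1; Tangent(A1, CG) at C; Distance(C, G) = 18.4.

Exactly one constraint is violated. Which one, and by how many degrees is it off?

Tangent(A1, CG) at C — off by 5.90°.

U = (0.00, 0.00) ✓; U.y = 0.00, N.y = 0.00 ✓; |UN| = 37.20 ✓; ∠(EN, NU) = 90.00° ✓; |EN| = 10.00 ✓; bearing(E→C) − bearing(E→N) = 137.0° ✓; |EC| = 10.00 ✓; ∠(EC, CG) = 95.90° ✗; |CG| = 18.40 ✓.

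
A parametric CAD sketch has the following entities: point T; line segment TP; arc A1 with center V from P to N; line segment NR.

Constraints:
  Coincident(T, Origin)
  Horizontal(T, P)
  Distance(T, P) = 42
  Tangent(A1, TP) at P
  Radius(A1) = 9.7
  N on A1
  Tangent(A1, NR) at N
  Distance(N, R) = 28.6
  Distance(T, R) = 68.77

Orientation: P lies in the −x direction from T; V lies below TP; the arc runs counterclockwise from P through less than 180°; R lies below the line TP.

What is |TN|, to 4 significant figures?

51.73

Checks: |VP| = 9.700 ✓; |VN| = 9.700 ✓; ∠(VN, NR) = 90.00° ✓; |NR| = 28.60 ✓; |TR| = 68.77 ✓.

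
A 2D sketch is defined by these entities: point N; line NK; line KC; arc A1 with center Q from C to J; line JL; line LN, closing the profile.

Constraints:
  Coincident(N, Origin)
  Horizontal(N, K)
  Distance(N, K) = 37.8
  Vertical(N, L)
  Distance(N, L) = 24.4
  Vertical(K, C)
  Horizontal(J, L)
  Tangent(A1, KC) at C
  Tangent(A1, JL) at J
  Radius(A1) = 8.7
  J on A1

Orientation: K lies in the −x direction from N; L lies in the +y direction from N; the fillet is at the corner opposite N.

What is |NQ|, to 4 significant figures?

33.07

NL is vertical with |NL| = 24.4 and L on the +y side, so L = (0.000, 24.40). The virtual corner opposite N is at (-37.80, 24.40). The tangent condition forces QC to be normal to KC and the tangent condition forces QJ to be normal to JL, with radius 8.7, so the center Q sits 8.7 in from both sides at Q = (-29.10, 15.70). Then |NQ| = |Q − N| = 33.07.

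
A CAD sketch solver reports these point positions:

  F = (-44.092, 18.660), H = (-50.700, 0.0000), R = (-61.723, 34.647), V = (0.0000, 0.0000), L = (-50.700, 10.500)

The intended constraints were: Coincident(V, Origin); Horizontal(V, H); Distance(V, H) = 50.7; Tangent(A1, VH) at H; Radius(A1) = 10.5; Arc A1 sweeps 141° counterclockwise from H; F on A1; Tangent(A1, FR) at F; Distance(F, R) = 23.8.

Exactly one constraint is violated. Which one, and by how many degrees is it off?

Tangent(A1, FR) at F — off by 3.20°.

V = (0.00, 0.00) ✓; V.y = 0.00, H.y = 0.00 ✓; |VH| = 50.70 ✓; ∠(LH, HV) = 90.00° ✓; |LH| = 10.50 ✓; bearing(L→F) − bearing(L→H) = 141.0° ✓; |LF| = 10.50 ✓; ∠(LF, FR) = 93.20° ✗; |FR| = 23.80 ✓.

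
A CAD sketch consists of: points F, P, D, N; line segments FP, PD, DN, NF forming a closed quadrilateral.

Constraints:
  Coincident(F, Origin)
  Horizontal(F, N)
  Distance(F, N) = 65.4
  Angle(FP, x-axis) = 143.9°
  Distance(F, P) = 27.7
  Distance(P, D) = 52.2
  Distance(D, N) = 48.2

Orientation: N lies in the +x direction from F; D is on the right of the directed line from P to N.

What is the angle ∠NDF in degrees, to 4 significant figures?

125.0°

F is at the origin; FN is horizontal with |FN| = 65.4 and N in +x, so N = (65.4, 0). FP runs at 143.9° with |FP| = 27.7, so P = (-22.38, 16.32). D is determined by |PD| = 52.2 and |DN| = 48.2 together: it lies at the intersection of circle(P, 52.2) and circle(N, 48.2). With |PN| = 89.29, the foot of the radical line on PN is 46.89 from P and the perpendicular offset is √(52.2² − 46.89²) = 22.93. Taking the right-of-PN solution: D = (19.53, -14.80).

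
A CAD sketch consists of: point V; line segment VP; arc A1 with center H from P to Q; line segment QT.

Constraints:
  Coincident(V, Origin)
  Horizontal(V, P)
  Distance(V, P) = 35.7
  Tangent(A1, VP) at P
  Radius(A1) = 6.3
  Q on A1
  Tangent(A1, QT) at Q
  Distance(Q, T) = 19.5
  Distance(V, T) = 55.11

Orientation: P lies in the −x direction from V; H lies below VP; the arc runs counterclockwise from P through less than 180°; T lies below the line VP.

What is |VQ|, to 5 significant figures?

41.059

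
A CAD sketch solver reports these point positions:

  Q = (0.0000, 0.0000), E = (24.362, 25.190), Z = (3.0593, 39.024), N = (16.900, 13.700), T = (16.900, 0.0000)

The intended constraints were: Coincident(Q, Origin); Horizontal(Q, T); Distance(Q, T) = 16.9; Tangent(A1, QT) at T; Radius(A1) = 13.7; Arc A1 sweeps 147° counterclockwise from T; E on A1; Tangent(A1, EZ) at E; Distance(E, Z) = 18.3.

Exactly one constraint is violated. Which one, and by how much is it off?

Distance(E, Z) = 18.3 — off by 7.10.

Q = (0.00, 0.00) ✓; Q.y = 0.00, T.y = 0.00 ✓; |QT| = 16.90 ✓; ∠(NT, TQ) = 90.00° ✓; |NT| = 13.70 ✓; bearing(N→E) − bearing(N→T) = 147.0° ✓; |NE| = 13.70 ✓; ∠(NE, EZ) = 90.00° ✓; |EZ| = 25.40 ✗.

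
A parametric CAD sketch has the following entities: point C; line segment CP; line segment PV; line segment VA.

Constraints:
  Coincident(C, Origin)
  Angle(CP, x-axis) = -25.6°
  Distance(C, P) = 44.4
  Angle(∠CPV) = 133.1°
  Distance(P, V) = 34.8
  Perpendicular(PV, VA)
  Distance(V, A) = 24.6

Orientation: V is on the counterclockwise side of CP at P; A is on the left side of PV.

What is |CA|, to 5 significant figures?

65.605

∠CPV = 133.1°, so PV runs at -25.6° + (180° − 133.1°) = 21.300° from the x-axis; with |PV| = 34.8, V = P + 34.8·(cos 21.300°, sin 21.300°) = (72.464, -6.5435). PV ⟂ VA; with |VA| = 24.6 on the left of PV, A = V + 24.6·(-0.36325, 0.93169) = (63.528, 16.376). Then |CA| = |A − C| = 65.605.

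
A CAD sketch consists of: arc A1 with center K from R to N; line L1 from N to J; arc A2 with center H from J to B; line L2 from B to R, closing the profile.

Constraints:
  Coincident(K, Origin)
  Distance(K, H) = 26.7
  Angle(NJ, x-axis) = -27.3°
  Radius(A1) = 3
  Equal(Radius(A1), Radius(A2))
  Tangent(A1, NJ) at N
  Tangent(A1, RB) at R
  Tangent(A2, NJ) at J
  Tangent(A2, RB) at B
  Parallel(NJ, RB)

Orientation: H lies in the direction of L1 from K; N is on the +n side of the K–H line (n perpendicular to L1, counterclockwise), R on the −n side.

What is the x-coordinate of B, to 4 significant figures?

22.35

Tangency of A1 to both parallel lines with radius 3.0 puts N and R at K ± 3.0·n: N = (1.376, 2.666), R = (-1.376, -2.666). Equal radii place J and B the same way about H: J = H + 3.0·n = (25.10, -9.580), B = H − 3.0·n = (22.35, -14.91). So B.x = 22.35.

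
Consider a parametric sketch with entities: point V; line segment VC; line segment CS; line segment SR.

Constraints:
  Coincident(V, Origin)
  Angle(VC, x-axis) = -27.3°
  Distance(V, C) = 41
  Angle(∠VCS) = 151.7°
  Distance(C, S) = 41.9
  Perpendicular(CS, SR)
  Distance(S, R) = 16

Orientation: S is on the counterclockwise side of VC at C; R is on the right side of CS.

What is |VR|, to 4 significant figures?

85.67

V is at the origin; VC runs at -27.3° with length 41.0, so C = 41.0·(cos -27.3°, sin -27.3°) = (36.43, -18.80). ∠VCS = 151.7°, so CS runs at -27.3° + (180° − 151.7°) = 1.000° from the x-axis; with |CS| = 41.9, S = C + 41.9·(cos 1.000°, sin 1.000°) = (78.33, -18.07). CS ⟂ SR; with |SR| = 16.0 on the right of CS, R = S + 16.0·(0.01745, -0.9998) = (78.61, -34.07). Then |VR| = |R − V| = 85.67.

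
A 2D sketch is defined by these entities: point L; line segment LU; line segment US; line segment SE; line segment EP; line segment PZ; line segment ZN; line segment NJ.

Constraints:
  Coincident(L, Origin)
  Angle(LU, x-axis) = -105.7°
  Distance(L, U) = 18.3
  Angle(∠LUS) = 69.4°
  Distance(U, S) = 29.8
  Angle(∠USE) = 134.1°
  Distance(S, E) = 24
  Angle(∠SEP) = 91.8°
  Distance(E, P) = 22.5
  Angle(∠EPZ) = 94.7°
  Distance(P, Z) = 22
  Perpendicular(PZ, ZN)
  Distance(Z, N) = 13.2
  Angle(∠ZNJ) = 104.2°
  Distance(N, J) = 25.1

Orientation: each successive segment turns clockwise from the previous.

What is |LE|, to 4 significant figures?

40.06

L is at the origin; LU runs at -105.7° with length 18.3, so U = (-4.952, -17.62). ∠LUS = 69.4° gives US at 143.7° from the x-axis; with |US| = 29.8, S = (-28.97, 0.02473). ∠USE = 134.1° gives SE at 97.80° from the x-axis; with |SE| = 24.0, E = (-32.23, 23.80). Then |LE| = |E − L| = 40.06.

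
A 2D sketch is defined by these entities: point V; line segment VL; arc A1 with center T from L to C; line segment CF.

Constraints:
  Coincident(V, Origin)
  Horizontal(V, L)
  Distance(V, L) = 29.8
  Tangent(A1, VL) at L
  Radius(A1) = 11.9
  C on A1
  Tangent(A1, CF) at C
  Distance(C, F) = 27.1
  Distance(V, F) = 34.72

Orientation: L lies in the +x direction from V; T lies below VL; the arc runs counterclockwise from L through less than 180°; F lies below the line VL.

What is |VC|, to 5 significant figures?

20.201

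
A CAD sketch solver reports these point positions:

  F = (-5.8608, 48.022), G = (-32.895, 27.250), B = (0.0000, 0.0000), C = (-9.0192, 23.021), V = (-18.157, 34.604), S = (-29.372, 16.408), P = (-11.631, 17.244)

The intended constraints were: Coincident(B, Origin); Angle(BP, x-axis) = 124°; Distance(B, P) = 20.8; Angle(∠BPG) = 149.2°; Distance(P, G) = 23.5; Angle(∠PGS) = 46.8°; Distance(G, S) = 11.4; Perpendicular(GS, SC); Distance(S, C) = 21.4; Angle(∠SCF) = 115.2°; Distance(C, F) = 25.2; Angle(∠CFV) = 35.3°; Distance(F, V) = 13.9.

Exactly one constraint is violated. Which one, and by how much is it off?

Distance(F, V) = 13.9 — off by 4.30.

B = (0.00, 0.00) ✓; BP at 124.0° ✓; |BP| = 20.80 ✓; ∠BPG = 149.2° ✓; |PG| = 23.50 ✓; ∠PGS = 46.80° ✓; |GS| = 11.40 ✓; ∠(GS, SC) = 90.00° ✓; |SC| = 21.40 ✓; ∠SCF = 115.2° ✓; |CF| = 25.20 ✓; ∠CFV = 35.30° ✓; |FV| = 18.20 ✗.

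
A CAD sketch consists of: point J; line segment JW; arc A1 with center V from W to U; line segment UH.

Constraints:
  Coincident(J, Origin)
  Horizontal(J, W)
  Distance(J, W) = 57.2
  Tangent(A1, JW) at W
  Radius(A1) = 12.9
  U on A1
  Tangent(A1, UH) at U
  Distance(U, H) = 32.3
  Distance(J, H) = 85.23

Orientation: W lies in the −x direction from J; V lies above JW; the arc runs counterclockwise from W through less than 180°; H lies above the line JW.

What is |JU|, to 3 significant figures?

53.7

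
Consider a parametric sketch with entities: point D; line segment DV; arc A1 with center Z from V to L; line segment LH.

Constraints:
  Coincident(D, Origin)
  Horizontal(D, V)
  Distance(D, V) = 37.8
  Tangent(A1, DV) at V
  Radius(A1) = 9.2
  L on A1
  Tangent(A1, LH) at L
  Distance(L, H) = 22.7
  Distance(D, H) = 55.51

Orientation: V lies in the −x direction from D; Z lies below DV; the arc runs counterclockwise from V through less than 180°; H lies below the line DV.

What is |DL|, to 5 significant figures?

48.022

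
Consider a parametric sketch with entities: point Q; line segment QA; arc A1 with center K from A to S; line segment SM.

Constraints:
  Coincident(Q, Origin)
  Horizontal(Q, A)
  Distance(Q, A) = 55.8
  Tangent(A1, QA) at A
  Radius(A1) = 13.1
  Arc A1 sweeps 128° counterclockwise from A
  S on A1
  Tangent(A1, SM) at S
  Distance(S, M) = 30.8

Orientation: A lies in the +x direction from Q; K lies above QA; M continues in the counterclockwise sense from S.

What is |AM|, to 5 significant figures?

46.250

Q is at the origin; QA is horizontal with |QA| = 55.8 and A on the +x side, so A = (55.800, 0.0000). Since A1 is tangent to QA there, KA ⟂ QA, so K = A + (0, 13.1) = (55.800, 13.100). On A1, A sits at bearing -90° from K; a 128° counterclockwise sweep puts S at bearing 38°, so S = K + 13.1·(cos 38°, sin 38°) = (66.123, 21.165). Tangency of A1 to SM means the radius KS is perpendicular to SM, so SM runs along (−sin 38°, cos 38°); with |SM| = 30.8, M = (47.161, 45.436). Then |AM| = |M − A| = 46.250.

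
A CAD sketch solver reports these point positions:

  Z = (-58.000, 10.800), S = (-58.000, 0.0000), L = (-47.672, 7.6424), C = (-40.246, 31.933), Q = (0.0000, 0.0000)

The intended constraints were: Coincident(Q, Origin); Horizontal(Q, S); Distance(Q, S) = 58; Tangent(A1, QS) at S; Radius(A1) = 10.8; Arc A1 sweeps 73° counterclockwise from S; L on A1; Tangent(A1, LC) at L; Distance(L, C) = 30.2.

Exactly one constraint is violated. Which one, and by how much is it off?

Distance(L, C) = 30.2 — off by 4.80.

Q = (0.00, 0.00) ✓; Q.y = 0.00, S.y = 0.00 ✓; |QS| = 58.00 ✓; ∠(ZS, SQ) = 90.00° ✓; |ZS| = 10.80 ✓; bearing(Z→L) − bearing(Z→S) = 73.00° ✓; |ZL| = 10.80 ✓; ∠(ZL, LC) = 90.00° ✓; |LC| = 25.40 ✗.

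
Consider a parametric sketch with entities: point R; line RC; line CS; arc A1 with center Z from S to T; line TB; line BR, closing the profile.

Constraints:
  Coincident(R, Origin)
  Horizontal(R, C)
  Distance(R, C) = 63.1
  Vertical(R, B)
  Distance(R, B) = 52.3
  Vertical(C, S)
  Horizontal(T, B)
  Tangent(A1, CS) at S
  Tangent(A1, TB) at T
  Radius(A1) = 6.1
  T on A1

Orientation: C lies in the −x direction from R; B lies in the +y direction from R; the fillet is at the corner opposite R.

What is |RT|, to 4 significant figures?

77.36

The virtual corner opposite R is at (-63.10, 52.30). The tangent condition forces ZS to be normal to CS and A1 meets TB tangentially, so ZT is at right angles to TB, with radius 6.1, so the center Z sits 6.1 in from both sides at Z = (-57.00, 46.20). That places the tangent points at S = (-63.10, 46.20) on CS and T = (-57.00, 52.30) on TB. Then |RT| = |T − R| = 77.36.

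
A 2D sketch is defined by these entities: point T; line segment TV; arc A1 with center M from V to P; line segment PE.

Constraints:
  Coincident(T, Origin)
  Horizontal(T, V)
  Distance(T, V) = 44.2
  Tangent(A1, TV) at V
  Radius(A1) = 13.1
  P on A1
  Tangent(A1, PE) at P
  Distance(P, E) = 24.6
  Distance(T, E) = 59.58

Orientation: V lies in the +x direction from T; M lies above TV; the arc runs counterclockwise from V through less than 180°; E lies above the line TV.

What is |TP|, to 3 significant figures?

58.9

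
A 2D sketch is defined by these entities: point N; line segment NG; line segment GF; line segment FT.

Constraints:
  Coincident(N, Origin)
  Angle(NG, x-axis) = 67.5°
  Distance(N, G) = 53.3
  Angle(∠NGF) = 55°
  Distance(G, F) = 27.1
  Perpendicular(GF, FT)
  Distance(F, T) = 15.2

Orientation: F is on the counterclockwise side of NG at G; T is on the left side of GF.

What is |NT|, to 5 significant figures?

28.672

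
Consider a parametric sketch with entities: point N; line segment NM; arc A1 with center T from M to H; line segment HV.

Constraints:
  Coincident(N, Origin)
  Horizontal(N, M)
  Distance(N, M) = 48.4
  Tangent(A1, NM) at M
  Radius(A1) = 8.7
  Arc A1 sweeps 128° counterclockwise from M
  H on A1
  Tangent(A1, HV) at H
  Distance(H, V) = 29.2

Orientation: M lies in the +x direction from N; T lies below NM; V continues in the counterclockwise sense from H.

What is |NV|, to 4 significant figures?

70.12

On A1, M sits at bearing 90° from T; a 128° counterclockwise sweep puts H at bearing 218°, so H = T + 8.7·(cos 218°, sin 218°) = (41.54, -14.06). The tangent condition forces TH to be normal to HV, so HV runs along (−sin 218°, cos 218°); with |HV| = 29.2, V = (59.52, -37.07). Then |NV| = |V − N| = 70.12.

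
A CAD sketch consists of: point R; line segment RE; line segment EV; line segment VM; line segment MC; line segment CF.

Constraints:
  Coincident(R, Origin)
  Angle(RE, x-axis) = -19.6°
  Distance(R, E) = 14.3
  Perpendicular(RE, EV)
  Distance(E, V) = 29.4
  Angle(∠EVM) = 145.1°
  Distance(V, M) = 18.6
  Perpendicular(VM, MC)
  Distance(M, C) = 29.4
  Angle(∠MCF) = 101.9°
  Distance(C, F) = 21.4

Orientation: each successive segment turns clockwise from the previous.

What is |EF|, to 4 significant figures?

27.62

VM is perpendicular to MC, so MC runs at 125.5°; with |MC| = 29.4, C = (-28.61, -19.36). ∠MCF = 101.9° gives CF at 47.40° from the x-axis; with |CF| = 21.4, F = (-14.12, -3.607). Then |EF| = |F − E| = 27.62.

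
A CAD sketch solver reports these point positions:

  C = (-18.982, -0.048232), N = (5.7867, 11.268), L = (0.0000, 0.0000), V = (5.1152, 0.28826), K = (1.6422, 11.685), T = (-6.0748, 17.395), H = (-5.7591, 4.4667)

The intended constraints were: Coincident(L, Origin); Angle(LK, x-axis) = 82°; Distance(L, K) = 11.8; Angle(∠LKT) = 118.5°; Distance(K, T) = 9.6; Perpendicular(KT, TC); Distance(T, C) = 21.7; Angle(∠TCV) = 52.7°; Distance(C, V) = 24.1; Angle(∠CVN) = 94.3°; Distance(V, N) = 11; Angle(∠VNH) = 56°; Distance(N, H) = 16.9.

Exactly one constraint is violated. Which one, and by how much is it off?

Distance(N, H) = 16.9 — off by 3.50.

L = (0.00, 0.00) ✓; LK at 82.00° ✓; |LK| = 11.80 ✓; ∠LKT = 118.5° ✓; |KT| = 9.600 ✓; ∠(KT, TC) = 90.00° ✓; |TC| = 21.70 ✓; ∠TCV = 52.70° ✓; |CV| = 24.10 ✓; ∠CVN = 94.30° ✓; |VN| = 11.00 ✓; ∠VNH = 56.00° ✓; |NH| = 13.40 ✗.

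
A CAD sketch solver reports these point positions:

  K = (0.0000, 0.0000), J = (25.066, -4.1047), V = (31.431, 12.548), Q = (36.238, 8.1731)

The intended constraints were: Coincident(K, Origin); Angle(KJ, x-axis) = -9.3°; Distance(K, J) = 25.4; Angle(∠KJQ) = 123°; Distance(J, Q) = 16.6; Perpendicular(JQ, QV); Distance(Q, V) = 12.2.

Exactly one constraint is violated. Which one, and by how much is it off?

Distance(Q, V) = 12.2 — off by 5.70.

K = (0.00, 0.00) ✓; KJ at -9.300° ✓; |KJ| = 25.40 ✓; ∠KJQ = 123.0° ✓; |JQ| = 16.60 ✓; ∠(JQ, QV) = 89.99° ✓; |QV| = 6.500 ✗.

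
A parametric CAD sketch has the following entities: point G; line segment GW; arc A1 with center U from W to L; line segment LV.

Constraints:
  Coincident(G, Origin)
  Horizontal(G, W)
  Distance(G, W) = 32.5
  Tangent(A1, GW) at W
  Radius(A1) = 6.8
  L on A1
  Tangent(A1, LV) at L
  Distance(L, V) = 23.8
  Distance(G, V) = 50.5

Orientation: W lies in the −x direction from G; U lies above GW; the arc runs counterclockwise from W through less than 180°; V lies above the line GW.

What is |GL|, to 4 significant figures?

28.94

Checks: |UL| = 6.800 ✓; ∠(UL, LV) = 90.00° ✓; |LV| = 23.80 ✓; |GV| = 50.50 ✓.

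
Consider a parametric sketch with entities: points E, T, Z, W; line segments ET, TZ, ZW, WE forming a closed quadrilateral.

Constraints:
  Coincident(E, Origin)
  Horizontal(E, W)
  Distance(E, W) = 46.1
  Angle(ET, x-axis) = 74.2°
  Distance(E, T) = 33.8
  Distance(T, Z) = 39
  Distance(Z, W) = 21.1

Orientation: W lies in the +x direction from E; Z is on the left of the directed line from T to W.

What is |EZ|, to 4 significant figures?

51.05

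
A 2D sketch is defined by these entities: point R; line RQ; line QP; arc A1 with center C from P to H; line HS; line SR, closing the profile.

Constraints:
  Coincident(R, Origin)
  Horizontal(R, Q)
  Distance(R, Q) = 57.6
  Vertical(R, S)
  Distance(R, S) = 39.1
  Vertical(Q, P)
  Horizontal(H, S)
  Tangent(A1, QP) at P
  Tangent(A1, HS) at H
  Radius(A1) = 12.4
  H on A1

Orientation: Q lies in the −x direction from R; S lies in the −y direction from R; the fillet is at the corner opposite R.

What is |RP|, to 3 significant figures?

63.5

The virtual corner opposite R is at (-57.6, -39.1). Since A1 is tangent to QP there, CP ⟂ QP and tangency of A1 to HS means the radius CH is perpendicular to HS, with radius 12.4, so the center C sits 12.4 in from both sides at C = (-45.2, -26.7). That places the tangent points at P = (-57.6, -26.7) on QP and H = (-45.2, -39.1) on HS. Then |RP| = |P − R| = 63.5.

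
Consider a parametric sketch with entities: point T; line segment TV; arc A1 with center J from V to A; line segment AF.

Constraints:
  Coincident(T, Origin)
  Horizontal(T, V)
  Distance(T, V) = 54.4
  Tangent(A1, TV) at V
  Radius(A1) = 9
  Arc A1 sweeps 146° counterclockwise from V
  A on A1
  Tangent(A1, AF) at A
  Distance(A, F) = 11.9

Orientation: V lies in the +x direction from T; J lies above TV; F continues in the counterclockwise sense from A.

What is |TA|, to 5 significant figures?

61.670

T is at the origin; T and V share the same y with |TV| = 54.4 and V on the +x side, so V = (54.400, 0.0000). The tangent condition forces JV to be normal to TV, so J = V + (0, 9) = (54.400, 9.0000). On A1, V sits at bearing -90° from J; a 146° counterclockwise sweep puts A at bearing 56°, so A = J + 9.0·(cos 56°, sin 56°) = (59.433, 16.461). Then |TA| = |A − T| = 61.670.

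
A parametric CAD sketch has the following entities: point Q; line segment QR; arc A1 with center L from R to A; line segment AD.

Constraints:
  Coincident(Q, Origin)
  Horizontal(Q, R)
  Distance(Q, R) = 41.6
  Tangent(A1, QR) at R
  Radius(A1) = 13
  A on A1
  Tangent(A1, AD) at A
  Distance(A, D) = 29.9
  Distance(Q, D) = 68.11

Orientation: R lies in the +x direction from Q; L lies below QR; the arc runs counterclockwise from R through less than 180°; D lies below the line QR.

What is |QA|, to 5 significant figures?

38.677

Q is at the origin; QR is horizontal with |QR| = 41.6 and R on the +x side, so R = (41.600, 0.0000). The tangent condition forces LR to be normal to QR, so L = R + (0, -13) = (41.600, -13.000). Since LA ⟂ AD (tangency), |LD| = √(13.0² + 29.9²) = 32.604 regardless of where A sits on A1. So D lies on both circle(Q, 68.11) and circle(L, 32.604); the below-QR intersection is D = (52.104, -43.866). A is the foot of the tangent from D: A = (31.984, -21.748).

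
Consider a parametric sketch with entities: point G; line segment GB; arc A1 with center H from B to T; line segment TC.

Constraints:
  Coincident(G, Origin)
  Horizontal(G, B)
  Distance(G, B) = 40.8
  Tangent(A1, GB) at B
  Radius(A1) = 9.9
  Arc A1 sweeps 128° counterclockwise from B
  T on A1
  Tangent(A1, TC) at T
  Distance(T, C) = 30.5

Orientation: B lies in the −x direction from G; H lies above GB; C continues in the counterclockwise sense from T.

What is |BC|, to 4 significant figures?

41.51

On A1, B sits at bearing -90° from H; a 128° counterclockwise sweep puts T at bearing 38°, so T = H + 9.9·(cos 38°, sin 38°) = (-33.00, 16.00). Since A1 is tangent to TC there, HT ⟂ TC, so TC runs along (−sin 38°, cos 38°); with |TC| = 30.5, C = (-51.78, 40.03). Then |BC| = |C − B| = 41.51.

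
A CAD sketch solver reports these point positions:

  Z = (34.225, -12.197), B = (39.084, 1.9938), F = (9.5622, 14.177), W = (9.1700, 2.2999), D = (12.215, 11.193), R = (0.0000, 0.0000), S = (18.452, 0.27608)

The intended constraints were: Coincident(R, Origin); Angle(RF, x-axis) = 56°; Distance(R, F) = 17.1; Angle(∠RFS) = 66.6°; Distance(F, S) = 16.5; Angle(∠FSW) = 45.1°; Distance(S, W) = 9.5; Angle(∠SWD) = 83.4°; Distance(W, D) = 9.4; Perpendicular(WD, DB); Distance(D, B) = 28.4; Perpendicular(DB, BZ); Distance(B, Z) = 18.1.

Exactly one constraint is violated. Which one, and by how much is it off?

Distance(B, Z) = 18.1 — off by 3.10.

R = (0.00, 0.00) ✓; RF at 56.00° ✓; |RF| = 17.10 ✓; ∠RFS = 66.60° ✓; |FS| = 16.50 ✓; ∠FSW = 45.10° ✓; |SW| = 9.500 ✓; ∠SWD = 83.40° ✓; |WD| = 9.400 ✓; ∠(WD, DB) = 90.00° ✓; |DB| = 28.40 ✓; ∠(DB, BZ) = 90.00° ✓; |BZ| = 15.00 ✗.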